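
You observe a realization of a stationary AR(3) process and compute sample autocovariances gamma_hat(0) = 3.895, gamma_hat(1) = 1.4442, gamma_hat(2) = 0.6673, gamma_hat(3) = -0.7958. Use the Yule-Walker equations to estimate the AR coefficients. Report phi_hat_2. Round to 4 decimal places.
\hat\phi_{2} = 0.1550

The Yule-Walker equations for an AR(p) process read, in matrix form,
  Gamma_p phi = r_p,   with   (Gamma_p)_{ij} = gamma(|i - j|),
                       (r_p)_i = gamma(i),   i,j = 1..p.
Substitute the sample gammas (Toeplitz matrix and right-hand side of size 3):
  Gamma_p = [[3.895, 1.4442, 0.6673], [1.4442, 3.895, 1.4442], [0.6673, 1.4442, 3.895]]
  r_p     = [1.4442, 0.6673, -0.7958]
Written out (R1..R3):
  (R1) 3.895 phi_1 + 1.4442 phi_2 + 0.6673 phi_3 = 1.4442
  (R2) 1.4442 phi_1 + 3.895 phi_2 + 1.4442 phi_3 = 0.6673
  (R3) 0.6673 phi_1 + 1.4442 phi_2 + 3.895 phi_3 = -0.7958
Gaussian elimination:
  R2 <- R2 - (1.4442/3.895) R1 = R2 - (0.370783) R1:  3.359515 phi_2 + 1.196776 phi_3 = 0.131815
  R3 <- R3 - (0.6673/3.895) R1 = R3 - (0.171322) R1:  1.196776 phi_2 + 3.780677 phi_3 = -1.043224
  R3 <- R3 - (1.196776/3.359515) R2 = R3 - (0.356235) R2:  3.354343 phi_3 = -1.090181
Back-substitution:
  phi_hat_3 = -1.090181 / 3.354343 = -0.325006
  phi_hat_2 = (0.131815 - (1.196776)(-0.325006)) / 3.359515 = 0.155015
  phi_hat_1 = (1.4442 - (1.4442)(0.155015) - (0.6673)(-0.325006)) / 3.895 = 0.368987
So phi_hat = [0.3690, 0.1550, -0.3250].
Therefore phi_hat_2 = 0.1550.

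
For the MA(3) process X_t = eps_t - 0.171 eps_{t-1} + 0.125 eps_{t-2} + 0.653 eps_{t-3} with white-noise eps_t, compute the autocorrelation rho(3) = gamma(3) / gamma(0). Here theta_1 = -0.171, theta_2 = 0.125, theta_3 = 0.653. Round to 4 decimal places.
\rho(3) = 0.4438

For an MA(q) process with theta_0 = 1, the autocovariance is
  gamma(k) = sigma^2 * sum_{i=0..q-k} theta_i * theta_{i+k},
and rho(k) = gamma(k) / gamma(0). Sigma^2 cancels.
  numerator   = (1)*(0.653) = 0.653.
  denominator = (1)^2 + (-0.171)^2 + (0.125)^2 + (0.653)^2 = 1.471275.
  rho(3) = 0.653 / 1.471275 = 0.4438.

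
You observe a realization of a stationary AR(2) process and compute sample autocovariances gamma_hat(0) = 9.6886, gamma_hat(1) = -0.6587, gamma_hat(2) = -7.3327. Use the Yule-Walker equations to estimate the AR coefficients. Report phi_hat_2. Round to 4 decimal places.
\hat\phi_{2} = -0.7650

The Yule-Walker equations for an AR(p) process read, in matrix form,
  Gamma_p phi = r_p,   with   (Gamma_p)_{ij} = gamma(|i - j|),
                       (r_p)_i = gamma(i),   i,j = 1..p.
Substitute the sample gammas (Toeplitz matrix and right-hand side of size 2):
  Gamma_p = [[9.6886, -0.6587], [-0.6587, 9.6886]]
  r_p     = [-0.6587, -7.3327]
Written out:
  9.6886 phi_1 - 0.6587 phi_2 = -0.6587
  -0.6587 phi_1 + 9.6886 phi_2 = -7.3327
Solve by Cramer's rule:
  det = gamma(0)^2 - gamma(1)^2 = (9.6886)^2 - (-0.6587)^2 = 93.86896996 - 0.43388569 = 93.43508427
  phi_hat_1 = [gamma(1) gamma(0) - gamma(1) gamma(2)] / det = [(-0.6587)(9.6886) - (-0.6587)(-7.3327)] / 93.43508427 = -11.21193031 / 93.43508427 = -0.12
  phi_hat_2 = [gamma(0) gamma(2) - gamma(1)^2] / det = [(9.6886)(-7.3327) - (-0.6587)^2] / 93.43508427 = -71.47748291 / 93.43508427 = -0.765
So phi_hat = [-0.1200, -0.7650].
Therefore phi_hat_2 = -0.7650.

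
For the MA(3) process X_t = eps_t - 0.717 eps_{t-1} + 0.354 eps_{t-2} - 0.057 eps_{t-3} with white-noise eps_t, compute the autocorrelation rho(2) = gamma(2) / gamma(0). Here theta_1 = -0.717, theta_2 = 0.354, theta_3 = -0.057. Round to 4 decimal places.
\rho(2) = 0.2404

For an MA(q) process with theta_0 = 1, the autocovariance is
  gamma(k) = sigma^2 * sum_{i=0..q-k} theta_i * theta_{i+k},
and rho(k) = gamma(k) / gamma(0). Sigma^2 cancels.
  numerator   = (1)*(0.354) + (-0.717)*(-0.057) = 0.394869.
  denominator = (1)^2 + (-0.717)^2 + (0.354)^2 + (-0.057)^2 = 1.642654.
  rho(2) = 0.394869 / 1.642654 = 0.2404.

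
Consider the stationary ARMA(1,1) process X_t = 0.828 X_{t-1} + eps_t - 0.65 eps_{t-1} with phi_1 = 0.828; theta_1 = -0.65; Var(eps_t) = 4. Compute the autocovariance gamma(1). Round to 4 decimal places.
\gamma(1) = 1.0458

Multiply the model equation by X_{t-k} and take expectations. With theta_0 = psi_0 = 1 and psi_j the MA(infinity) weights, this gives
  gamma(k) - sum_i phi_i gamma(k-i) = c_k,
  c_k = sigma^2 * sum_{j=k..q} theta_j psi_{j-k}   (c_k = 0 for k > q),
using gamma(-m) = gamma(m).
psi-weights needed (psi_j = theta_j + sum_i phi_i psi_{j-i}):
  psi_1 = theta_1 + phi_1 = -0.65 + (0.828) = 0.178
Right-hand sides:
  c_0 = sigma^2 (1 + theta_1 psi_1) = 4 * (1 + (-0.65)(0.178)) = 4 * 0.8843 = 3.5372
  c_1 = sigma^2 theta_1 = 4 * (-0.65) = -2.6
  c_2 = 0
Equations for k = 0 and k = 1 (AR order 1):
  gamma(0) = phi_1 gamma(1) + c_0
  gamma(1) = phi_1 gamma(0) + c_1
Substituting the second into the first: gamma(0) (1 - phi_1^2) = c_0 + phi_1 c_1, so
  gamma(0) = (c_0 + phi_1 c_1) / (1 - phi_1^2) = (3.5372 + (0.828)(-2.6)) / (1 - (0.828)^2) = 1.3844 / 0.314416 = 4.403084.
  gamma(1) = phi_1 gamma(0) + c_1 = (0.828)(4.403084) + (-2.6) = 1.045753.
Therefore gamma(1) = 1.0458 (to 4 decimal places).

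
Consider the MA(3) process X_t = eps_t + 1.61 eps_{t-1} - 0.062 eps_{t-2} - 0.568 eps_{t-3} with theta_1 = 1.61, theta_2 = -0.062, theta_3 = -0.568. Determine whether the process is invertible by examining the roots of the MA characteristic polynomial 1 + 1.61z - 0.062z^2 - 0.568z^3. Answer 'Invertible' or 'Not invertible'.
\text{Not invertible}

The MA(q) characteristic polynomial is P(z) = 1 + 1.61z - 0.062z^2 - 0.568z^3.
Invertibility requires all roots to lie outside the unit circle, i.e. |z| > 1 for every root.
Degree 3: look for a simple real root z0 first, then factor out (1 - z/z0) and solve the remaining quadratic.
Testing z0 = -1.25: P(-1.25) = 1 + (1.61)(-1.25) + (-0.062)(-1.25)^2 + (-0.568)(-1.25)^3
  = 1 + (-2.0125) + (-0.096875) + (1.109375) = 0.  So z_0 = -1.25 is a root, |z_0| = 1.25.
Divide out the factor (1 + 0.8 z) = (1 - z/z0) (since 1/z0 = -0.8):
  P(z) = (1 + 0.8 z)(1 + (0.81) z + (-0.71) z^2)
  [check: z-coef 0.81 - (-0.8) = 1.61; z^2-coef -0.71 - (-0.8)(0.81) = -0.062; z^3-coef -(-0.8)(-0.71) = -0.568.]
Remaining roots from the quadratic factor 1 + (0.81) z + (-0.71) z^2:
  Set 1 + (0.81) z + (-0.71) z^2 = 0, i.e. a z^2 + b z + c = 0 with a = -0.71, b = 0.81, c = 1.
  Discriminant D = b^2 - 4ac = (0.81)^2 - 4*(-0.71)*1 = 0.6561 - (-2.84) = 3.4961.
  D >= 0, so the roots are real: z = (-b +/- sqrt(D)) / (2a) = (-0.81 +/- 1.869786) / (-1.42).
    z_1 = (-0.81 + 1.869786) / (-1.42) = -0.7463,   |z_1| = 0.7463.
    z_2 = (-0.81 - 1.869786) / (-1.42) = 1.8872,   |z_2| = 1.8872.
Moduli of all roots: 1.2500, 0.7463, 1.8872.
All moduli strictly greater than 1? No.
Verdict: Not invertible.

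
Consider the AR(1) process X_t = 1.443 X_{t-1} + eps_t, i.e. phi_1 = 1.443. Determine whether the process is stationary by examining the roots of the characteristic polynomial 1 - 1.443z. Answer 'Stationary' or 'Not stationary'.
\text{Not stationary}

The AR(p) characteristic polynomial is P(z) = 1 - 1.443z.
Stationarity requires all roots to lie outside the unit circle, i.e. |z| > 1 for every root.
This is linear in z: 1 + (-1.443) z = 0  =>  z = -1/(-1.443) = 0.693001,  |z| = 0.693001.
Moduli of all roots: 0.6930.
All moduli strictly greater than 1? No.
Verdict: Not stationary.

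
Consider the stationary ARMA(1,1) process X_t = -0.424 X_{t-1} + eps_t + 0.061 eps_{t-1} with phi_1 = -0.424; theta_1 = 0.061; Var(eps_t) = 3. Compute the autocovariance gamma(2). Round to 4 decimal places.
\gamma(2) = 0.5484

Multiply the model equation by X_{t-k} and take expectations. With theta_0 = psi_0 = 1 and psi_j the MA(infinity) weights, this gives
  gamma(k) - sum_i phi_i gamma(k-i) = c_k,
  c_k = sigma^2 * sum_{j=k..q} theta_j psi_{j-k}   (c_k = 0 for k > q),
using gamma(-m) = gamma(m).
psi-weights needed (psi_j = theta_j + sum_i phi_i psi_{j-i}):
  psi_1 = theta_1 + phi_1 = 0.061 + (-0.424) = -0.363
Right-hand sides:
  c_0 = sigma^2 (1 + theta_1 psi_1) = 3 * (1 + (0.061)(-0.363)) = 3 * 0.977857 = 2.933571
  c_1 = sigma^2 theta_1 = 3 * (0.061) = 0.183
  c_2 = 0
Equations for k = 0 and k = 1 (AR order 1):
  gamma(0) = phi_1 gamma(1) + c_0
  gamma(1) = phi_1 gamma(0) + c_1
Substituting the second into the first: gamma(0) (1 - phi_1^2) = c_0 + phi_1 c_1, so
  gamma(0) = (c_0 + phi_1 c_1) / (1 - phi_1^2) = (2.933571 + (-0.424)(0.183)) / (1 - (-0.424)^2) = 2.855979 / 0.820224 = 3.48195.
  gamma(1) = phi_1 gamma(0) + c_1 = (-0.424)(3.48195) + (0.183) = -1.293347.
For k = 2 (> q): gamma(2) = phi_1 gamma(1) = (-0.424)(-1.293347) = 0.548379.
Therefore gamma(2) = 0.5484 (to 4 decimal places).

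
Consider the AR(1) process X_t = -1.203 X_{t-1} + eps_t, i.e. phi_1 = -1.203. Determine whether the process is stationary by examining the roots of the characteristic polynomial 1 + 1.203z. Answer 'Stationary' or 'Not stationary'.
\text{Not stationary}

The AR(p) characteristic polynomial is P(z) = 1 + 1.203z.
Stationarity requires all roots to lie outside the unit circle, i.e. |z| > 1 for every root.
This is linear in z: 1 + (1.203) z = 0  =>  z = -1/(1.203) = -0.831255,  |z| = 0.831255.
Moduli of all roots: 0.8313.
All moduli strictly greater than 1? No.
Verdict: Not stationary.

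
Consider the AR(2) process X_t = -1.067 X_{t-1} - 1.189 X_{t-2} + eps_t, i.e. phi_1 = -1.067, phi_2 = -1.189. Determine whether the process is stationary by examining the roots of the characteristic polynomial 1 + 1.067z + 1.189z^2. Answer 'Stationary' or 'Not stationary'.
\text{Not stationary}

The AR(p) characteristic polynomial is P(z) = 1 + 1.067z + 1.189z^2.
Stationarity requires all roots to lie outside the unit circle, i.e. |z| > 1 for every root.
Set 1 + (1.067) z + (1.189) z^2 = 0, i.e. a z^2 + b z + c = 0 with a = 1.189, b = 1.067, c = 1.
Discriminant D = b^2 - 4ac = (1.067)^2 - 4*(1.189)*1 = 1.138489 - (4.756) = -3.617511.
D < 0, so the roots are the complex-conjugate pair z = (-b +/- i sqrt(-D)) / (2a) = -0.4487 +/- 0.7998i.
For a conjugate pair |z|^2 = z * conj(z) = (product of roots) = c/a = 1/(1.189) = 0.841043, so |z| = sqrt(0.841043) = 0.9171 for both roots.
Moduli of all roots: 0.9171, 0.9171.
All moduli strictly greater than 1? No.
Verdict: Not stationary.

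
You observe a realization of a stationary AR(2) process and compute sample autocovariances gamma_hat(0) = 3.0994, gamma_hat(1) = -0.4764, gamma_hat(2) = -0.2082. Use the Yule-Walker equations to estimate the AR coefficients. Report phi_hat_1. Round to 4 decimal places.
\hat\phi_{1} = -0.1680

The Yule-Walker equations for an AR(p) process read, in matrix form,
  Gamma_p phi = r_p,   with   (Gamma_p)_{ij} = gamma(|i - j|),
                       (r_p)_i = gamma(i),   i,j = 1..p.
Substitute the sample gammas (Toeplitz matrix and right-hand side of size 2):
  Gamma_p = [[3.0994, -0.4764], [-0.4764, 3.0994]]
  r_p     = [-0.4764, -0.2082]
Written out:
  3.0994 phi_1 - 0.4764 phi_2 = -0.4764
  -0.4764 phi_1 + 3.0994 phi_2 = -0.2082
Solve by Cramer's rule:
  det = gamma(0)^2 - gamma(1)^2 = (3.0994)^2 - (-0.4764)^2 = 9.60628036 - 0.22695696 = 9.3793234
  phi_hat_1 = [gamma(1) gamma(0) - gamma(1) gamma(2)] / det = [(-0.4764)(3.0994) - (-0.4764)(-0.2082)] / 9.3793234 = -1.57574064 / 9.3793234 = -0.168
  phi_hat_2 = [gamma(0) gamma(2) - gamma(1)^2] / det = [(3.0994)(-0.2082) - (-0.4764)^2] / 9.3793234 = -0.87225204 / 9.3793234 = -0.093
So phi_hat = [-0.1680, -0.0930].
Therefore phi_hat_1 = -0.1680.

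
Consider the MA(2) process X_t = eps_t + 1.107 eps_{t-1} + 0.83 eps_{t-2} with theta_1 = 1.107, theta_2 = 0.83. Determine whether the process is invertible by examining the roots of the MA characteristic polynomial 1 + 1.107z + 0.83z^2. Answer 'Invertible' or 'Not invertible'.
\text{Invertible}

The MA(q) characteristic polynomial is P(z) = 1 + 1.107z + 0.83z^2.
Invertibility requires all roots to lie outside the unit circle, i.e. |z| > 1 for every root.
Set 1 + (1.107) z + (0.83) z^2 = 0, i.e. a z^2 + b z + c = 0 with a = 0.83, b = 1.107, c = 1.
Discriminant D = b^2 - 4ac = (1.107)^2 - 4*(0.83)*1 = 1.225449 - (3.32) = -2.094551.
D < 0, so the roots are the complex-conjugate pair z = (-b +/- i sqrt(-D)) / (2a) = -0.6669 +/- 0.8718i.
For a conjugate pair |z|^2 = z * conj(z) = (product of roots) = c/a = 1/(0.83) = 1.204819, so |z| = sqrt(1.204819) = 1.0976 for both roots.
Moduli of all roots: 1.0976, 1.0976.
All moduli strictly greater than 1? Yes.
Verdict: Invertible.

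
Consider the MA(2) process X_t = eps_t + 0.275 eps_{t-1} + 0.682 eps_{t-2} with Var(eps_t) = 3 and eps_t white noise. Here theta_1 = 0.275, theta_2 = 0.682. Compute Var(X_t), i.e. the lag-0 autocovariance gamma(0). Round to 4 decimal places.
\gamma(0) = 4.6222

For an MA(q) process X_t = eps_t + sum_i theta_i eps_{t-i} with
Var(eps_t) = sigma^2, the variance is
  gamma(0) = sigma^2 * (1 + sum_i theta_i^2).
  sum_i theta_i^2 = (0.275)^2 + (0.682)^2 = 0.075625 + 0.465124 = 0.540749.
  gamma(0) = 3 * (1 + 0.540749) = 3 * 1.540749 = 4.622247, which rounds to 4.6222.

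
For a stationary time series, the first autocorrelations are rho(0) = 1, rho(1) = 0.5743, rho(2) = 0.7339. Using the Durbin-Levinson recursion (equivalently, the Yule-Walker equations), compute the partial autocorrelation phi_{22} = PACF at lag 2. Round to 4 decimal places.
\phi_{22} = 0.6029

The PACF at lag k is phi_{kk}, the last component of the solution
to the Yule-Walker system G_k phi = r_k where
  (G_k)_{ij} = rho(|i - j|), (r_k)_i = rho(i), i,j = 1..k.
Equivalently, Durbin-Levinson gives phi_{kk} iteratively:
  phi_{11} = rho(1)
  phi_{kk} = [rho(k) - sum_{j=1..k-1} phi_{k-1,j} rho(k-j)]
            / [1 - sum_{j=1..k-1} phi_{k-1,j} rho(j)],
  phi_{k,j} = phi_{k-1,j} - phi_{kk} phi_{k-1,k-j},  j = 1..k-1.
Step k = 1:
  phi_11 = rho(1) = 0.5743.
Step k = 2:
  phi_22 = [rho(2) - phi_11 rho(1)] / [1 - phi_11 rho(1)] = [0.7339 - (0.5743)(0.5743)] / [1 - (0.5743)(0.5743)]
         = 0.40407951 / 0.67017951 = 0.6029.
Therefore phi_{22} = 0.6029.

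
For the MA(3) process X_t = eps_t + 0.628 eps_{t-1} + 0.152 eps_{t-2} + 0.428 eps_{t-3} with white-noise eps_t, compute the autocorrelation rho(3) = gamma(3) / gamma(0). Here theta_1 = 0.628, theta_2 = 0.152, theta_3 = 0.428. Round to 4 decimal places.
\rho(3) = 0.2674

For an MA(q) process with theta_0 = 1, the autocovariance is
  gamma(k) = sigma^2 * sum_{i=0..q-k} theta_i * theta_{i+k},
and rho(k) = gamma(k) / gamma(0). Sigma^2 cancels.
  numerator   = (1)*(0.428) = 0.428.
  denominator = (1)^2 + (0.628)^2 + (0.152)^2 + (0.428)^2 = 1.600672.
  rho(3) = 0.428 / 1.600672 = 0.2674.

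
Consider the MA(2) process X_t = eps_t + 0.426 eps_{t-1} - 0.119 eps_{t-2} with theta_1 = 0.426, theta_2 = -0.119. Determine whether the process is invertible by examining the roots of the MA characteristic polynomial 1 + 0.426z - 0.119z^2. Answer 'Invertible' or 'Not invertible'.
\text{Invertible}

The MA(q) characteristic polynomial is P(z) = 1 + 0.426z - 0.119z^2.
Invertibility requires all roots to lie outside the unit circle, i.e. |z| > 1 for every root.
Set 1 + (0.426) z + (-0.119) z^2 = 0, i.e. a z^2 + b z + c = 0 with a = -0.119, b = 0.426, c = 1.
Discriminant D = b^2 - 4ac = (0.426)^2 - 4*(-0.119)*1 = 0.181476 - (-0.476) = 0.657476.
D >= 0, so the roots are real: z = (-b +/- sqrt(D)) / (2a) = (-0.426 +/- 0.810849) / (-0.238).
  z_1 = (-0.426 + 0.810849) / (-0.238) = -1.617,   |z_1| = 1.617.
  z_2 = (-0.426 - 0.810849) / (-0.238) = 5.1968,   |z_2| = 5.1968.
Moduli of all roots: 1.6170, 5.1968.
All moduli strictly greater than 1? Yes.
Verdict: Invertible.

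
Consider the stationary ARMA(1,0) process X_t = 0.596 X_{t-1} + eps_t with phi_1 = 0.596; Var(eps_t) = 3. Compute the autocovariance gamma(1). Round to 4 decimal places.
\gamma(1) = 2.7730

Multiply the model equation by X_{t-k} and take expectations. With theta_0 = psi_0 = 1 and psi_j the MA(infinity) weights, this gives
  gamma(k) - sum_i phi_i gamma(k-i) = c_k,
  c_k = sigma^2 * sum_{j=k..q} theta_j psi_{j-k}   (c_k = 0 for k > q),
using gamma(-m) = gamma(m).
Pure AR (q = 0): c_0 = sigma^2 = 3, c_k = 0 for k >= 1.
Equations for k = 0 and k = 1 (AR order 1):
  gamma(0) = phi_1 gamma(1) + c_0
  gamma(1) = phi_1 gamma(0) + c_1
Substituting the second into the first: gamma(0) (1 - phi_1^2) = c_0 + phi_1 c_1, so
  gamma(0) = c_0 / (1 - phi_1^2) = 3 / (1 - (0.596)^2) = 3 / 0.644784 = 4.652721.
  gamma(1) = phi_1 gamma(0) = (0.596)(4.652721) = 2.773022.
Therefore gamma(1) = 2.7730 (to 4 decimal places).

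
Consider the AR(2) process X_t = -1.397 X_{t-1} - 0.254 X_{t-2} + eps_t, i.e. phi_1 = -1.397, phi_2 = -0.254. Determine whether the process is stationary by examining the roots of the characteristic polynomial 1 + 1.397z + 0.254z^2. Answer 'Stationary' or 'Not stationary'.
\text{Not stationary}

The AR(p) characteristic polynomial is P(z) = 1 + 1.397z + 0.254z^2.
Stationarity requires all roots to lie outside the unit circle, i.e. |z| > 1 for every root.
Set 1 + (1.397) z + (0.254) z^2 = 0, i.e. a z^2 + b z + c = 0 with a = 0.254, b = 1.397, c = 1.
Discriminant D = b^2 - 4ac = (1.397)^2 - 4*(0.254)*1 = 1.951609 - (1.016) = 0.935609.
D >= 0, so the roots are real: z = (-b +/- sqrt(D)) / (2a) = (-1.397 +/- 0.967269) / (0.508).
  z_1 = (-1.397 + 0.967269) / (0.508) = -0.8459,   |z_1| = 0.8459.
  z_2 = (-1.397 - 0.967269) / (0.508) = -4.6541,   |z_2| = 4.6541.
Moduli of all roots: 0.8459, 4.6541.
All moduli strictly greater than 1? No.
Verdict: Not stationary.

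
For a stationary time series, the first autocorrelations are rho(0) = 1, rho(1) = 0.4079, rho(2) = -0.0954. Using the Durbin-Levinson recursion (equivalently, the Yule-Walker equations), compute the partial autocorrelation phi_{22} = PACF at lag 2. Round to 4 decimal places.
\phi_{22} = -0.3140

The PACF at lag k is phi_{kk}, the last component of the solution
to the Yule-Walker system G_k phi = r_k where
  (G_k)_{ij} = rho(|i - j|), (r_k)_i = rho(i), i,j = 1..k.
Equivalently, Durbin-Levinson gives phi_{kk} iteratively:
  phi_{11} = rho(1)
  phi_{kk} = [rho(k) - sum_{j=1..k-1} phi_{k-1,j} rho(k-j)]
            / [1 - sum_{j=1..k-1} phi_{k-1,j} rho(j)],
  phi_{k,j} = phi_{k-1,j} - phi_{kk} phi_{k-1,k-j},  j = 1..k-1.
Step k = 1:
  phi_11 = rho(1) = 0.4079.
Step k = 2:
  phi_22 = [rho(2) - phi_11 rho(1)] / [1 - phi_11 rho(1)] = [-0.0954 - (0.4079)(0.4079)] / [1 - (0.4079)(0.4079)]
         = -0.26178241 / 0.83361759 = -0.314.
Therefore phi_{22} = -0.3140.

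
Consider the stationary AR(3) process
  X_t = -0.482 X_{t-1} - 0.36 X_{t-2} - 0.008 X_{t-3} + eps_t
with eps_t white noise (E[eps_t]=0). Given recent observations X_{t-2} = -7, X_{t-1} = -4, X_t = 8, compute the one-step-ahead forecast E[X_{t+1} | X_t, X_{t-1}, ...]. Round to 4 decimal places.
E[X_{t+1} \mid \mathcal F_t] = -2.3600

For an AR(p) model X_t = c + sum_i phi_i X_{t-i} + eps_t, the
one-step-ahead conditional mean is
  E[X_{t+1} | X_t, ...] = c + sum_i phi_i X_{t+1-i}.
Substitute known values:
  E[X_{t+1} | ...] = (-0.482) * (8) + (-0.36) * (-4) + (-0.008) * (-7)
                   = -2.3600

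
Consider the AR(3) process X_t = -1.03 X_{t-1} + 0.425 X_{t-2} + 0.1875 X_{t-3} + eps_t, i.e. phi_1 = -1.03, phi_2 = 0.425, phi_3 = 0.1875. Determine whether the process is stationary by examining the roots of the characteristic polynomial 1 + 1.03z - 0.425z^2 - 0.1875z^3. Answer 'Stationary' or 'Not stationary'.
\text{Not stationary}

The AR(p) characteristic polynomial is P(z) = 1 + 1.03z - 0.425z^2 - 0.1875z^3.
Stationarity requires all roots to lie outside the unit circle, i.e. |z| > 1 for every root.
Degree 3: look for a simple real root z0 first, then factor out (1 - z/z0) and solve the remaining quadratic.
Testing z0 = -0.8: P(-0.8) = 1 + (1.03)(-0.8) + (-0.425)(-0.8)^2 + (-0.1875)(-0.8)^3
  = 1 + (-0.824) + (-0.272) + (0.096) = 0.  So z_0 = -0.8 is a root, |z_0| = 0.8.
Divide out the factor (1 + 1.25 z) = (1 - z/z0) (since 1/z0 = -1.25):
  P(z) = (1 + 1.25 z)(1 + (-0.22) z + (-0.15) z^2)
  [check: z-coef -0.22 - (-1.25) = 1.03; z^2-coef -0.15 - (-1.25)(-0.22) = -0.425; z^3-coef -(-1.25)(-0.15) = -0.1875.]
Remaining roots from the quadratic factor 1 + (-0.22) z + (-0.15) z^2:
  Set 1 + (-0.22) z + (-0.15) z^2 = 0, i.e. a z^2 + b z + c = 0 with a = -0.15, b = -0.22, c = 1.
  Discriminant D = b^2 - 4ac = (-0.22)^2 - 4*(-0.15)*1 = 0.0484 - (-0.6) = 0.6484.
  D >= 0, so the roots are real: z = (-b +/- sqrt(D)) / (2a) = (0.22 +/- 0.805233) / (-0.3).
    z_1 = (0.22 + 0.805233) / (-0.3) = -3.4174,   |z_1| = 3.4174.
    z_2 = (0.22 - 0.805233) / (-0.3) = 1.9508,   |z_2| = 1.9508.
Moduli of all roots: 0.8000, 3.4174, 1.9508.
All moduli strictly greater than 1? No.
Verdict: Not stationary.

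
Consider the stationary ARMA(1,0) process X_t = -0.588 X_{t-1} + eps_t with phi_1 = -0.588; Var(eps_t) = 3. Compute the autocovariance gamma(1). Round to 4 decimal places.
\gamma(1) = -2.6962

Multiply the model equation by X_{t-k} and take expectations. With theta_0 = psi_0 = 1 and psi_j the MA(infinity) weights, this gives
  gamma(k) - sum_i phi_i gamma(k-i) = c_k,
  c_k = sigma^2 * sum_{j=k..q} theta_j psi_{j-k}   (c_k = 0 for k > q),
using gamma(-m) = gamma(m).
Pure AR (q = 0): c_0 = sigma^2 = 3, c_k = 0 for k >= 1.
Equations for k = 0 and k = 1 (AR order 1):
  gamma(0) = phi_1 gamma(1) + c_0
  gamma(1) = phi_1 gamma(0) + c_1
Substituting the second into the first: gamma(0) (1 - phi_1^2) = c_0 + phi_1 c_1, so
  gamma(0) = c_0 / (1 - phi_1^2) = 3 / (1 - (-0.588)^2) = 3 / 0.654256 = 4.585361.
  gamma(1) = phi_1 gamma(0) = (-0.588)(4.585361) = -2.696192.
Therefore gamma(1) = -2.6962 (to 4 decimal places).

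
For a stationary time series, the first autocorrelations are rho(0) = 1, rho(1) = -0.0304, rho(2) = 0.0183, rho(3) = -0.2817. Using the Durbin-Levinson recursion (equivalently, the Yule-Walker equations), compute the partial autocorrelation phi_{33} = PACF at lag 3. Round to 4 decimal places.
\phi_{33} = -0.2810

The PACF at lag k is phi_{kk}, the last component of the solution
to the Yule-Walker system G_k phi = r_k where
  (G_k)_{ij} = rho(|i - j|), (r_k)_i = rho(i), i,j = 1..k.
Equivalently, Durbin-Levinson gives phi_{kk} iteratively:
  phi_{11} = rho(1)
  phi_{kk} = [rho(k) - sum_{j=1..k-1} phi_{k-1,j} rho(k-j)]
            / [1 - sum_{j=1..k-1} phi_{k-1,j} rho(j)],
  phi_{k,j} = phi_{k-1,j} - phi_{kk} phi_{k-1,k-j},  j = 1..k-1.
Step k = 1:
  phi_11 = rho(1) = -0.0304.
Step k = 2:
  phi_22 = [rho(2) - phi_11 rho(1)] / [1 - phi_11 rho(1)] = [0.0183 - (-0.0304)(-0.0304)] / [1 - (-0.0304)(-0.0304)]
         = 0.01737584 / 0.99907584 = 0.017392.
  Update: phi_21 = phi_11 - phi_22 phi_11 = -0.0304 - (0.017392)(-0.0304) = -0.029871.
Step k = 3:
  phi_33 = [rho(3) - phi_21 rho(2) - phi_22 rho(1)] / [1 - phi_21 rho(1) - phi_22 rho(2)]
    numerator   = -0.2817 - (-0.029871)(0.0183) - (0.017392)(-0.0304) = -0.28062464
    denominator = 1 - (-0.029871)(-0.0304) - (0.017392)(0.0183) = 0.99877364
  phi_33 = -0.28062464 / 0.99877364 = -0.281.
Therefore phi_{33} = -0.2810.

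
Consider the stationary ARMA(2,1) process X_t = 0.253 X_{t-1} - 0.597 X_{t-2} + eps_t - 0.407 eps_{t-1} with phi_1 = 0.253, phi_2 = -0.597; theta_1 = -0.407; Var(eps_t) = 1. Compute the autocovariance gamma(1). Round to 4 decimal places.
\gamma(1) = 0.0069

Multiply the model equation by X_{t-k} and take expectations. With theta_0 = psi_0 = 1 and psi_j the MA(infinity) weights, this gives
  gamma(k) - sum_i phi_i gamma(k-i) = c_k,
  c_k = sigma^2 * sum_{j=k..q} theta_j psi_{j-k}   (c_k = 0 for k > q),
using gamma(-m) = gamma(m).
psi-weights needed (psi_j = theta_j + sum_i phi_i psi_{j-i}):
  psi_1 = theta_1 + phi_1 = -0.407 + (0.253) = -0.154
Right-hand sides:
  c_0 = sigma^2 (1 + theta_1 psi_1) = 1 * (1 + (-0.407)(-0.154)) = 1 * 1.062678 = 1.062678
  c_1 = sigma^2 theta_1 = 1 * (-0.407) = -0.407
  c_2 = 0
Equations for k = 0, 1, 2 (AR order 2, c_2 = 0):
  (E0) gamma(0) = phi_1 gamma(1) + phi_2 gamma(2) + c_0
  (E1) gamma(1) = phi_1 gamma(0) + phi_2 gamma(1) + c_1
  (E2) gamma(2) = phi_1 gamma(1) + phi_2 gamma(0)
From (E1): gamma(1) = A gamma(0) + B with
  A = phi_1 / (1 - phi_2) = 0.253 / 1.597 = 0.158422,   B = c_1 / (1 - phi_2) = -0.407 / 1.597 = -0.254853.
Insert (E2) into (E0): gamma(0) (1 - phi_2^2) = phi_1 (1 + phi_2) gamma(1) + c_0.
  phi_1 (1 + phi_2) = (0.253)(0.403) = 0.101959,   1 - phi_2^2 = 0.643591.
Replace gamma(1) by A gamma(0) + B and collect gamma(0):
  gamma(0) [0.643591 - (0.101959)(0.158422)] = (0.101959)(-0.254853) + 1.062678
  gamma(0) * 0.627438 = 1.036693
  gamma(0) = 1.036693 / 0.627438 = 1.652263.
  gamma(1) = A gamma(0) + B = (0.158422)(1.652263) + (-0.254853) = 0.006902.
Therefore gamma(1) = 0.0069 (to 4 decimal places).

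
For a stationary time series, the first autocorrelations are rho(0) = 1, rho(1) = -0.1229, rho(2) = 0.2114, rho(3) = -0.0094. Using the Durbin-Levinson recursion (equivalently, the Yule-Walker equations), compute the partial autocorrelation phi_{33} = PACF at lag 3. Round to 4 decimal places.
\phi_{33} = 0.0380

The PACF at lag k is phi_{kk}, the last component of the solution
to the Yule-Walker system G_k phi = r_k where
  (G_k)_{ij} = rho(|i - j|), (r_k)_i = rho(i), i,j = 1..k.
Equivalently, Durbin-Levinson gives phi_{kk} iteratively:
  phi_{11} = rho(1)
  phi_{kk} = [rho(k) - sum_{j=1..k-1} phi_{k-1,j} rho(k-j)]
            / [1 - sum_{j=1..k-1} phi_{k-1,j} rho(j)],
  phi_{k,j} = phi_{k-1,j} - phi_{kk} phi_{k-1,k-j},  j = 1..k-1.
Step k = 1:
  phi_11 = rho(1) = -0.1229.
Step k = 2:
  phi_22 = [rho(2) - phi_11 rho(1)] / [1 - phi_11 rho(1)] = [0.2114 - (-0.1229)(-0.1229)] / [1 - (-0.1229)(-0.1229)]
         = 0.19629559 / 0.98489559 = 0.199306.
  Update: phi_21 = phi_11 - phi_22 phi_11 = -0.1229 - (0.199306)(-0.1229) = -0.098405.
Step k = 3:
  phi_33 = [rho(3) - phi_21 rho(2) - phi_22 rho(1)] / [1 - phi_21 rho(1) - phi_22 rho(2)]
    numerator   = -0.0094 - (-0.098405)(0.2114) - (0.199306)(-0.1229) = 0.03589759
    denominator = 1 - (-0.098405)(-0.1229) - (0.199306)(0.2114) = 0.9457727
  phi_33 = 0.03589759 / 0.9457727 = 0.038.
Therefore phi_{33} = 0.0380.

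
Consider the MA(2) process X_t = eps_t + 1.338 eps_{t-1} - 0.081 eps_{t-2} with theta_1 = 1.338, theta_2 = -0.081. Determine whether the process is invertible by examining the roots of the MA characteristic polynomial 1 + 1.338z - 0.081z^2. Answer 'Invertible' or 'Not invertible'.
\text{Not invertible}

The MA(q) characteristic polynomial is P(z) = 1 + 1.338z - 0.081z^2.
Invertibility requires all roots to lie outside the unit circle, i.e. |z| > 1 for every root.
Set 1 + (1.338) z + (-0.081) z^2 = 0, i.e. a z^2 + b z + c = 0 with a = -0.081, b = 1.338, c = 1.
Discriminant D = b^2 - 4ac = (1.338)^2 - 4*(-0.081)*1 = 1.790244 - (-0.324) = 2.114244.
D >= 0, so the roots are real: z = (-b +/- sqrt(D)) / (2a) = (-1.338 +/- 1.454044) / (-0.162).
  z_1 = (-1.338 + 1.454044) / (-0.162) = -0.7163,   |z_1| = 0.7163.
  z_2 = (-1.338 - 1.454044) / (-0.162) = 17.2348,   |z_2| = 17.2348.
Moduli of all roots: 0.7163, 17.2348.
All moduli strictly greater than 1? No.
Verdict: Not invertible.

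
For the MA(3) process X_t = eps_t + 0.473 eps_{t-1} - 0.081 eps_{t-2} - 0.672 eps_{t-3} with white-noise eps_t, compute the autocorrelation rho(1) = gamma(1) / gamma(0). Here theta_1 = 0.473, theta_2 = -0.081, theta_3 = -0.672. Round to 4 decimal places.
\rho(1) = 0.2908

For an MA(q) process with theta_0 = 1, the autocovariance is
  gamma(k) = sigma^2 * sum_{i=0..q-k} theta_i * theta_{i+k},
and rho(k) = gamma(k) / gamma(0). Sigma^2 cancels.
  numerator   = (1)*(0.473) + (0.473)*(-0.081) + (-0.081)*(-0.672) = 0.489119.
  denominator = (1)^2 + (0.473)^2 + (-0.081)^2 + (-0.672)^2 = 1.681874.
  rho(1) = 0.489119 / 1.681874 = 0.2908.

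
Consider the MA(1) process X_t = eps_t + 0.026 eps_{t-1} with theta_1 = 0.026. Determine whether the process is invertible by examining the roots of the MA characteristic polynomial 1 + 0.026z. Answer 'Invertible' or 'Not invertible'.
\text{Invertible}

The MA(q) characteristic polynomial is P(z) = 1 + 0.026z.
Invertibility requires all roots to lie outside the unit circle, i.e. |z| > 1 for every root.
This is linear in z: 1 + (0.026) z = 0  =>  z = -1/(0.026) = -38.461538,  |z| = 38.461538.
Moduli of all roots: 38.4615.
All moduli strictly greater than 1? Yes.
Verdict: Invertible.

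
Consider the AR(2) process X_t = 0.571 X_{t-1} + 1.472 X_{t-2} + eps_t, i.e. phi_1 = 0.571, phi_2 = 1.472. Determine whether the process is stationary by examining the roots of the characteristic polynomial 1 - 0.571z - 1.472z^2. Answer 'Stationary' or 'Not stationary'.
\text{Not stationary}

The AR(p) characteristic polynomial is P(z) = 1 - 0.571z - 1.472z^2.
Stationarity requires all roots to lie outside the unit circle, i.e. |z| > 1 for every root.
Set 1 + (-0.571) z + (-1.472) z^2 = 0, i.e. a z^2 + b z + c = 0 with a = -1.472, b = -0.571, c = 1.
Discriminant D = b^2 - 4ac = (-0.571)^2 - 4*(-1.472)*1 = 0.326041 - (-5.888) = 6.214041.
D >= 0, so the roots are real: z = (-b +/- sqrt(D)) / (2a) = (0.571 +/- 2.492798) / (-2.944).
  z_1 = (0.571 + 2.492798) / (-2.944) = -1.0407,   |z_1| = 1.0407.
  z_2 = (0.571 - 2.492798) / (-2.944) = 0.6528,   |z_2| = 0.6528.
Moduli of all roots: 1.0407, 0.6528.
All moduli strictly greater than 1? No.
Verdict: Not stationary.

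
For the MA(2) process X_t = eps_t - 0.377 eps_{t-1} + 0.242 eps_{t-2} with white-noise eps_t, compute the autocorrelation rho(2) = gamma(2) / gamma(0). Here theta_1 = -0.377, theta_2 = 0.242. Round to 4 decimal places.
\rho(2) = 0.2016

For an MA(q) process with theta_0 = 1, the autocovariance is
  gamma(k) = sigma^2 * sum_{i=0..q-k} theta_i * theta_{i+k},
and rho(k) = gamma(k) / gamma(0). Sigma^2 cancels.
  numerator   = (1)*(0.242) = 0.242.
  denominator = (1)^2 + (-0.377)^2 + (0.242)^2 = 1.200693.
  rho(2) = 0.242 / 1.200693 = 0.2016.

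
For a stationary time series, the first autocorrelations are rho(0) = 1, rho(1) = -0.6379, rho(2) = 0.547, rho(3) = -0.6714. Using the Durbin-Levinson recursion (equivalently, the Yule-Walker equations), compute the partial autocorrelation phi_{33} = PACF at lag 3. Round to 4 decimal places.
\phi_{33} = -0.4540

The PACF at lag k is phi_{kk}, the last component of the solution
to the Yule-Walker system G_k phi = r_k where
  (G_k)_{ij} = rho(|i - j|), (r_k)_i = rho(i), i,j = 1..k.
Equivalently, Durbin-Levinson gives phi_{kk} iteratively:
  phi_{11} = rho(1)
  phi_{kk} = [rho(k) - sum_{j=1..k-1} phi_{k-1,j} rho(k-j)]
            / [1 - sum_{j=1..k-1} phi_{k-1,j} rho(j)],
  phi_{k,j} = phi_{k-1,j} - phi_{kk} phi_{k-1,k-j},  j = 1..k-1.
Step k = 1:
  phi_11 = rho(1) = -0.6379.
Step k = 2:
  phi_22 = [rho(2) - phi_11 rho(1)] / [1 - phi_11 rho(1)] = [0.547 - (-0.6379)(-0.6379)] / [1 - (-0.6379)(-0.6379)]
         = 0.14008359 / 0.59308359 = 0.236195.
  Update: phi_21 = phi_11 - phi_22 phi_11 = -0.6379 - (0.236195)(-0.6379) = -0.487231.
Step k = 3:
  phi_33 = [rho(3) - phi_21 rho(2) - phi_22 rho(1)] / [1 - phi_21 rho(1) - phi_22 rho(2)]
    numerator   = -0.6714 - (-0.487231)(0.547) - (0.236195)(-0.6379) = -0.25421563
    denominator = 1 - (-0.487231)(-0.6379) - (0.236195)(0.547) = 0.5599965
  phi_33 = -0.25421563 / 0.5599965 = -0.454.
Therefore phi_{33} = -0.4540.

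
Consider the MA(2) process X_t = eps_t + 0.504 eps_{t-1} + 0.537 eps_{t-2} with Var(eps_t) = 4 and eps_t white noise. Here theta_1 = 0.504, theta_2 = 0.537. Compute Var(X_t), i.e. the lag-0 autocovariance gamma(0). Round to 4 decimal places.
\gamma(0) = 6.1695

For an MA(q) process X_t = eps_t + sum_i theta_i eps_{t-i} with
Var(eps_t) = sigma^2, the variance is
  gamma(0) = sigma^2 * (1 + sum_i theta_i^2).
  sum_i theta_i^2 = (0.504)^2 + (0.537)^2 = 0.254016 + 0.288369 = 0.542385.
  gamma(0) = 4 * (1 + 0.542385) = 4 * 1.542385 = 6.16954, which rounds to 6.1695.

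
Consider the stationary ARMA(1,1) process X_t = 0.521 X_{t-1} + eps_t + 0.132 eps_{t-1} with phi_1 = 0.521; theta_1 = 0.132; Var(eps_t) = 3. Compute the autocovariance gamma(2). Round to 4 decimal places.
\gamma(2) = 1.4972

Multiply the model equation by X_{t-k} and take expectations. With theta_0 = psi_0 = 1 and psi_j the MA(infinity) weights, this gives
  gamma(k) - sum_i phi_i gamma(k-i) = c_k,
  c_k = sigma^2 * sum_{j=k..q} theta_j psi_{j-k}   (c_k = 0 for k > q),
using gamma(-m) = gamma(m).
psi-weights needed (psi_j = theta_j + sum_i phi_i psi_{j-i}):
  psi_1 = theta_1 + phi_1 = 0.132 + (0.521) = 0.653
Right-hand sides:
  c_0 = sigma^2 (1 + theta_1 psi_1) = 3 * (1 + (0.132)(0.653)) = 3 * 1.086196 = 3.258588
  c_1 = sigma^2 theta_1 = 3 * (0.132) = 0.396
  c_2 = 0
Equations for k = 0 and k = 1 (AR order 1):
  gamma(0) = phi_1 gamma(1) + c_0
  gamma(1) = phi_1 gamma(0) + c_1
Substituting the second into the first: gamma(0) (1 - phi_1^2) = c_0 + phi_1 c_1, so
  gamma(0) = (c_0 + phi_1 c_1) / (1 - phi_1^2) = (3.258588 + (0.521)(0.396)) / (1 - (0.521)^2) = 3.464904 / 0.728559 = 4.755832.
  gamma(1) = phi_1 gamma(0) + c_1 = (0.521)(4.755832) + (0.396) = 2.873788.
For k = 2 (> q): gamma(2) = phi_1 gamma(1) = (0.521)(2.873788) = 1.497244.
Therefore gamma(2) = 1.4972 (to 4 decimal places).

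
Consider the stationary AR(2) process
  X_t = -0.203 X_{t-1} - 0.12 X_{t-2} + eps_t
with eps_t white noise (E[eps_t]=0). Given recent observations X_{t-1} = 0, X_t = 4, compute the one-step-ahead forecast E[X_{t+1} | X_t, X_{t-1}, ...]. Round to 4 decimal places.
E[X_{t+1} \mid \mathcal F_t] = -0.8120

For an AR(p) model X_t = c + sum_i phi_i X_{t-i} + eps_t, the
one-step-ahead conditional mean is
  E[X_{t+1} | X_t, ...] = c + sum_i phi_i X_{t+1-i}.
Substitute known values:
  E[X_{t+1} | ...] = (-0.203) * (4) + (-0.12) * (0)
                   = -0.8120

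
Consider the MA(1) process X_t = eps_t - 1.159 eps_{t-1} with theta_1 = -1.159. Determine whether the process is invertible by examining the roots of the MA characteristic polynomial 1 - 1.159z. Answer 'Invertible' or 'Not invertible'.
\text{Not invertible}

The MA(q) characteristic polynomial is P(z) = 1 - 1.159z.
Invertibility requires all roots to lie outside the unit circle, i.e. |z| > 1 for every root.
This is linear in z: 1 + (-1.159) z = 0  =>  z = -1/(-1.159) = 0.862813,  |z| = 0.862813.
Moduli of all roots: 0.8628.
All moduli strictly greater than 1? No.
Verdict: Not invertible.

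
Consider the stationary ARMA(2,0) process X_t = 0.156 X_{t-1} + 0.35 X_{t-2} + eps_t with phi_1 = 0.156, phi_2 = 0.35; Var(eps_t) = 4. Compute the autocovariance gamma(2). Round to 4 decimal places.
\gamma(2) = 1.8741

Multiply the model equation by X_{t-k} and take expectations. With theta_0 = psi_0 = 1 and psi_j the MA(infinity) weights, this gives
  gamma(k) - sum_i phi_i gamma(k-i) = c_k,
  c_k = sigma^2 * sum_{j=k..q} theta_j psi_{j-k}   (c_k = 0 for k > q),
using gamma(-m) = gamma(m).
Pure AR (q = 0): c_0 = sigma^2 = 4, c_k = 0 for k >= 1.
Equations for k = 0, 1, 2 (AR order 2, c_2 = 0):
  (E0) gamma(0) = phi_1 gamma(1) + phi_2 gamma(2) + c_0
  (E1) gamma(1) = phi_1 gamma(0) + phi_2 gamma(1) + c_1
  (E2) gamma(2) = phi_1 gamma(1) + phi_2 gamma(0)
From (E1): gamma(1) = A gamma(0) + B with
  A = phi_1 / (1 - phi_2) = 0.156 / 0.65 = 0.24,   B = c_1 / (1 - phi_2) = 0 / 0.65 = 0.
Insert (E2) into (E0): gamma(0) (1 - phi_2^2) = phi_1 (1 + phi_2) gamma(1) + c_0.
  phi_1 (1 + phi_2) = (0.156)(1.35) = 0.2106,   1 - phi_2^2 = 0.8775.
Replace gamma(1) by A gamma(0) + B and collect gamma(0):
  gamma(0) [0.8775 - (0.2106)(0.24)] = c_0 = 4
  gamma(0) * 0.826956 = 4
  gamma(0) = 4 / 0.826956 = 4.837017.
  gamma(1) = A gamma(0) = (0.24)(4.837017) = 1.160884.
  gamma(2) = phi_1 gamma(1) + phi_2 gamma(0) = (0.156)(1.160884) + (0.35)(4.837017) = 1.874054.
Therefore gamma(2) = 1.8741 (to 4 decimal places).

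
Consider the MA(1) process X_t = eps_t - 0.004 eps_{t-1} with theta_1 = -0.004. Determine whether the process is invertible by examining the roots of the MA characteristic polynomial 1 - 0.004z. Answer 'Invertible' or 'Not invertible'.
\text{Invertible}

The MA(q) characteristic polynomial is P(z) = 1 - 0.004z.
Invertibility requires all roots to lie outside the unit circle, i.e. |z| > 1 for every root.
This is linear in z: 1 + (-0.004) z = 0  =>  z = -1/(-0.004) = 250,  |z| = 250.
Moduli of all roots: 250.0000.
All moduli strictly greater than 1? Yes.
Verdict: Invertible.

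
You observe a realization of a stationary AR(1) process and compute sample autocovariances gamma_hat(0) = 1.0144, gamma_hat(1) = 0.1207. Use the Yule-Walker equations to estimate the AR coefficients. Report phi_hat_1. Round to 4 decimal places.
\hat\phi_{1} = 0.1190

The Yule-Walker equations for an AR(p) process read, in matrix form,
  Gamma_p phi = r_p,   with   (Gamma_p)_{ij} = gamma(|i - j|),
                       (r_p)_i = gamma(i),   i,j = 1..p.
Substitute the sample gammas (Toeplitz matrix and right-hand side of size 1):
  Gamma_p = [[1.0144]]
  r_p     = [0.1207]
With p = 1 this is the single equation gamma(0) phi_1 = gamma(1):
  phi_hat_1 = gamma(1) / gamma(0) = 0.1207 / 1.0144 = 0.1190.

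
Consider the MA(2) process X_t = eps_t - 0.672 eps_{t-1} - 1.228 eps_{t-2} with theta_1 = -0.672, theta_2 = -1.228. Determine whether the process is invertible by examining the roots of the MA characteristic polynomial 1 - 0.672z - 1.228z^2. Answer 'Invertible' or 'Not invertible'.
\text{Not invertible}

The MA(q) characteristic polynomial is P(z) = 1 - 0.672z - 1.228z^2.
Invertibility requires all roots to lie outside the unit circle, i.e. |z| > 1 for every root.
Set 1 + (-0.672) z + (-1.228) z^2 = 0, i.e. a z^2 + b z + c = 0 with a = -1.228, b = -0.672, c = 1.
Discriminant D = b^2 - 4ac = (-0.672)^2 - 4*(-1.228)*1 = 0.451584 - (-4.912) = 5.363584.
D >= 0, so the roots are real: z = (-b +/- sqrt(D)) / (2a) = (0.672 +/- 2.315941) / (-2.456).
  z_1 = (0.672 + 2.315941) / (-2.456) = -1.2166,   |z_1| = 1.2166.
  z_2 = (0.672 - 2.315941) / (-2.456) = 0.6694,   |z_2| = 0.6694.
Moduli of all roots: 1.2166, 0.6694.
All moduli strictly greater than 1? No.
Verdict: Not invertible.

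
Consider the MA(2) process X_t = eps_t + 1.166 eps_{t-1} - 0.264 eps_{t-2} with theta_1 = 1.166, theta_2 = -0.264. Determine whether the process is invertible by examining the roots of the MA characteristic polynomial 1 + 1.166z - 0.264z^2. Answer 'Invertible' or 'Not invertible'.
\text{Not invertible}

The MA(q) characteristic polynomial is P(z) = 1 + 1.166z - 0.264z^2.
Invertibility requires all roots to lie outside the unit circle, i.e. |z| > 1 for every root.
Set 1 + (1.166) z + (-0.264) z^2 = 0, i.e. a z^2 + b z + c = 0 with a = -0.264, b = 1.166, c = 1.
Discriminant D = b^2 - 4ac = (1.166)^2 - 4*(-0.264)*1 = 1.359556 - (-1.056) = 2.415556.
D >= 0, so the roots are real: z = (-b +/- sqrt(D)) / (2a) = (-1.166 +/- 1.554206) / (-0.528).
  z_1 = (-1.166 + 1.554206) / (-0.528) = -0.7352,   |z_1| = 0.7352.
  z_2 = (-1.166 - 1.554206) / (-0.528) = 5.1519,   |z_2| = 5.1519.
Moduli of all roots: 0.7352, 5.1519.
All moduli strictly greater than 1? No.
Verdict: Not invertible.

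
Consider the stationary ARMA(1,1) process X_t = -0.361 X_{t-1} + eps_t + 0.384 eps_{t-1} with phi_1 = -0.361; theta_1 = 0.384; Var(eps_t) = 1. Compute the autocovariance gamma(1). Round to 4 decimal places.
\gamma(1) = 0.0228

Multiply the model equation by X_{t-k} and take expectations. With theta_0 = psi_0 = 1 and psi_j the MA(infinity) weights, this gives
  gamma(k) - sum_i phi_i gamma(k-i) = c_k,
  c_k = sigma^2 * sum_{j=k..q} theta_j psi_{j-k}   (c_k = 0 for k > q),
using gamma(-m) = gamma(m).
psi-weights needed (psi_j = theta_j + sum_i phi_i psi_{j-i}):
  psi_1 = theta_1 + phi_1 = 0.384 + (-0.361) = 0.023
Right-hand sides:
  c_0 = sigma^2 (1 + theta_1 psi_1) = 1 * (1 + (0.384)(0.023)) = 1 * 1.008832 = 1.008832
  c_1 = sigma^2 theta_1 = 1 * (0.384) = 0.384
  c_2 = 0
Equations for k = 0 and k = 1 (AR order 1):
  gamma(0) = phi_1 gamma(1) + c_0
  gamma(1) = phi_1 gamma(0) + c_1
Substituting the second into the first: gamma(0) (1 - phi_1^2) = c_0 + phi_1 c_1, so
  gamma(0) = (c_0 + phi_1 c_1) / (1 - phi_1^2) = (1.008832 + (-0.361)(0.384)) / (1 - (-0.361)^2) = 0.870208 / 0.869679 = 1.000608.
  gamma(1) = phi_1 gamma(0) + c_1 = (-0.361)(1.000608) + (0.384) = 0.02278.
Therefore gamma(1) = 0.0228 (to 4 decimal places).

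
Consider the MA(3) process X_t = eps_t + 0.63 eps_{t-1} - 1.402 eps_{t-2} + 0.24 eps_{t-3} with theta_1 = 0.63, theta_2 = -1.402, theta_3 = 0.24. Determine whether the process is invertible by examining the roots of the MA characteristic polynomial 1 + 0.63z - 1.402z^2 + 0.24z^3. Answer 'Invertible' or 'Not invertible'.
\text{Not invertible}

The MA(q) characteristic polynomial is P(z) = 1 + 0.63z - 1.402z^2 + 0.24z^3.
Invertibility requires all roots to lie outside the unit circle, i.e. |z| > 1 for every root.
Degree 3: look for a simple real root z0 first, then factor out (1 - z/z0) and solve the remaining quadratic.
Testing z0 = -0.625: P(-0.625) = 1 + (0.63)(-0.625) + (-1.402)(-0.625)^2 + (0.24)(-0.625)^3
  = 1 + (-0.39375) + (-0.547656) + (-0.058594) = 0.  So z_0 = -0.625 is a root, |z_0| = 0.625.
Divide out the factor (1 + 1.6 z) = (1 - z/z0) (since 1/z0 = -1.6):
  P(z) = (1 + 1.6 z)(1 + (-0.97) z + (0.15) z^2)
  [check: z-coef -0.97 - (-1.6) = 0.63; z^2-coef 0.15 - (-1.6)(-0.97) = -1.402; z^3-coef -(-1.6)(0.15) = 0.24.]
Remaining roots from the quadratic factor 1 + (-0.97) z + (0.15) z^2:
  Set 1 + (-0.97) z + (0.15) z^2 = 0, i.e. a z^2 + b z + c = 0 with a = 0.15, b = -0.97, c = 1.
  Discriminant D = b^2 - 4ac = (-0.97)^2 - 4*(0.15)*1 = 0.9409 - (0.6) = 0.3409.
  D >= 0, so the roots are real: z = (-b +/- sqrt(D)) / (2a) = (0.97 +/- 0.583866) / (0.3).
    z_1 = (0.97 + 0.583866) / (0.3) = 5.1796,   |z_1| = 5.1796.
    z_2 = (0.97 - 0.583866) / (0.3) = 1.2871,   |z_2| = 1.2871.
Moduli of all roots: 0.6250, 5.1796, 1.2871.
All moduli strictly greater than 1? No.
Verdict: Not invertible.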